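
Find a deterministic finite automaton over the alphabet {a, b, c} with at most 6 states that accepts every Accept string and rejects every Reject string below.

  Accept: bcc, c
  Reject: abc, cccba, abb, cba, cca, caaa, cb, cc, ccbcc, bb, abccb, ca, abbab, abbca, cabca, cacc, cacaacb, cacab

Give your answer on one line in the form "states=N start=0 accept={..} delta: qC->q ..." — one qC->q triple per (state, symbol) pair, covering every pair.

states=3 start=0 accept={1} delta: 0a->0 0b->1 0c->1 1a->2 1b->2 1c->2 2a->2 2b->0 2c->1

Grow the machine one transition at a time. Run the examples from 0; the earliest place one falls off (shortest prefix, ties alphabetical) gets sent to the lowest-numbered state that keeps every Accept/Reject pair distinguishable — a pair clashes when both reach the same state with identical unread suffix — and to a fresh state only if none does.
a: 0a undefined. 0a->0: ok.
b: 0b undefined. 0b->0: no, bcc/cc meet in 0 with "cc" left. Open state 1: 0b->1.
c: 0c undefined. 0c->0: no, bcc/ccbcc meet in 1 with "cc" left. 0c->1: ok.
bb: 1b undefined. 1b->0: no, c/abbab meet in 1. 1b->1: no, c/abb meet in 1. Open state 2: 1b->2.
bc: 1c undefined. 1c->0: no, bcc/ccbcc meet in 1. 1c->1: no, bcc/abc meet in 1. 1c->2: ok.
ca: 1a undefined. 1a->0: no, c/cacab meet in 1. 1a->1: no, bcc/cacc meet in 2 with "c" left. 1a->2: ok.
bcc: 2c undefined. 2c->0: no, bcc/abbca meet in 0. 2c->1: ok.
caa: 2a undefined. 2a->0: no, bcc/abbab meet in 1. 2a->1: no, bcc/cccba meet in 1. 2a->2: ok.
cab: 2b undefined. 2b->0: ok.
All examples now run through 3 states with every (state, symbol) defined. Accept strings end in {1}, Reject strings end in {0,2}; accept={1}.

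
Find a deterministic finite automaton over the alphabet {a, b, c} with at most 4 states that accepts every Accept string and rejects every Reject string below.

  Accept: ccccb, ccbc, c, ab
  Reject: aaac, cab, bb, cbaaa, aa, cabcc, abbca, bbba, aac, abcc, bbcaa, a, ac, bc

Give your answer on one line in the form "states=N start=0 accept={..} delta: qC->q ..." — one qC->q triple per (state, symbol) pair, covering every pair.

Fold the examples into a partial DFA from state 0: repeatedly fix the first undefined (state, symbol) met by the shortest-then-alphabetical prefix, trying targets in increasing order and rejecting any under which an Accept and a Reject string meet in one state with the same remainder; add a state when all current targets are rejected. Accepting states are where Accept strings end.
a: 0a undefined. 0a->0: no, c/aaac meet in 0 with "c" left. Open state 1: 0a->1.
b: 0b undefined. 0b->0: no, c/bc meet in 0 with "c" left. 0b->1: no, ab/bb meet in 1 with "b" left. Open state 2: 0b->2.
c: 0c undefined. 0c->0: no, ccbc/bc meet in 2 with "c" left. 0c->1: no, c/a meet in 1. 0c->2: ok.
aa: 1a undefined. 1a->0: no, c/aac meet in 2. 1a->1: ok.
ab: 1b undefined. 1b->0: ok.
ac: 1c undefined. 1c->0: no, ab/aaac meet in 0. 1c->1: ok.
bb: 2b undefined. 2b->0: no, ab/bb meet in 0. 2b->1: ok.
bc: 2c undefined. 2c->0: no, ccbc/abcc meet in 0. 2c->1: ok.
ca: 2a undefined. 2a->0: no, ccbc/cab meet in 2. 2a->1: no, ccccb/cab meet in 0. 2a->2: ok.
All examples now run through 3 states with every (state, symbol) defined. Accept strings end in {0,2}, Reject strings end in {1}; accept={0,2}.

states=3 start=0 accept={0,2} delta: 0a->1 0b->2 0c->2 1a->1 1b->0 1c->1 2a->2 2b->1 2c->1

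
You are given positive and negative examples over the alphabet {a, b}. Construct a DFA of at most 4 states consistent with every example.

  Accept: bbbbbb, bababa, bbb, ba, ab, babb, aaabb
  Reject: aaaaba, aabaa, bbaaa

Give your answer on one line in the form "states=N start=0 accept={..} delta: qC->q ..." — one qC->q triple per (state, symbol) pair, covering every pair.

State merging on the prefix tree: take the shortest (then alphabetical) example prefix whose next move is undefined and point that move at state 0, else 1, else 2, ...; a target is out if some Accept/Reject pair would then sit in one state with the same input left (inseparable). If every existing state is out, open a new one.
a: 0a undefined. 0a->0: no, ba/aaaaba meet in 0 with "ba" left. Open state 1: 0a->1.
b: 0b undefined. 0b->0: ok.
aa: 1a undefined. 1a->0: no, bbbbbb/aabaa meet in 0. 1a->1: no, ba/bbaaa meet in 1. Open state 2: 1a->2.
ab: 1b undefined. 1b->0: ok.
aaa: 2a undefined. 2a->0: no, bbbbbb/bbaaa meet in 0. 2a->1: no, bababa/bbaaa meet in 1. 2a->2: ok.
aab: 2b undefined. 2b->0: no, bababa/aaaaba meet in 1. 2b->1: ok.
All examples now run through 3 states with every (state, symbol) defined. Accept strings end in {0,1}, Reject strings end in {2}; accept={0,1}.

states=3 start=0 accept={0,1} delta: 0a->1 0b->0 1a->2 1b->0 2a->2 2b->1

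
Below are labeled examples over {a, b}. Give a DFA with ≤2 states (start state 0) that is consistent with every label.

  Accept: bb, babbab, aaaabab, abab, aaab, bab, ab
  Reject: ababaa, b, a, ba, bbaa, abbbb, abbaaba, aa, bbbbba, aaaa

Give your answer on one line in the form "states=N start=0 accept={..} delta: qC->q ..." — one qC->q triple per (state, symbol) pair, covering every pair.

Fold the examples into a partial DFA from state 0: repeatedly fix the first undefined (state, symbol) met by the shortest-then-alphabetical prefix, trying targets in increasing order and rejecting any under which an Accept and a Reject string meet in one state with the same remainder; add a state when all current targets are rejected. Accepting states are where Accept strings end.
a: 0a undefined. 0a->0: no, aaab/b meet in 0 with "b" left. Open state 1: 0a->1.
b: 0b undefined. 0b->0: no, bb/b meet in 0. 0b->1: ok.
aa: 1a undefined. 1a->0: no, aaaabab/b meet in 1. 1a->1: ok.
ab: 1b undefined. 1b->0: ok.
All examples now run through 2 states with every (state, symbol) defined. Accept strings end in {0}, Reject strings end in {1}; accept={0}.

states=2 start=0 accept={0} delta: 0a->1 0b->1 1a->1 1b->0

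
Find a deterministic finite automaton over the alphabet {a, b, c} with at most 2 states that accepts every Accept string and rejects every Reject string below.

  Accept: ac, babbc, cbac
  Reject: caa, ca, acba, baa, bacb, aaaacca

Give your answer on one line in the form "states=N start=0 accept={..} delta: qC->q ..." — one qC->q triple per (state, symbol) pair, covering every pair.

State merging on the prefix tree: take the shortest (then alphabetical) example prefix whose next move is undefined and point that move at state 0, else 1, else 2, ...; a target is out if some Accept/Reject pair would then sit in one state with the same input left (inseparable). If every existing state is out, open a new one.
a: 0a undefined. 0a->0: ok.
b: 0b undefined. 0b->0: ok.
c: 0c undefined. 0c->0: no, ac/caa meet in 0. Open state 1: 0c->1.
ca: 1a undefined. 1a->0: ok.
cb: 1b undefined. 1b->0: ok.
aaaacc: 1c undefined. 1c->0: ok.
All examples now run through 2 states with every (state, symbol) defined. Accept strings end in {1}, Reject strings end in {0}; accept={1}.

states=2 start=0 accept={1} delta: 0a->0 0b->0 0c->1 1a->0 1b->0 1c->0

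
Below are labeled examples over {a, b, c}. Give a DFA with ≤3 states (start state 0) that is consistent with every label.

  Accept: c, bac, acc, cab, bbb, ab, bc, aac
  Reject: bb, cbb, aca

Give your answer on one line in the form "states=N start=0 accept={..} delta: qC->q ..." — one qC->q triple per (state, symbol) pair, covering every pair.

Grow the machine one transition at a time. Run the examples from 0; the earliest place one falls off (shortest prefix, ties alphabetical) gets sent to the lowest-numbered state that keeps every Accept/Reject pair distinguishable — a pair clashes when both reach the same state with identical unread suffix — and to a fresh state only if none does.
a: 0a undefined. 0a->0: ok.
b: 0b undefined. 0b->0: no, bbb/bb meet in 0. Open state 1: 0b->1.
c: 0c undefined. 0c->0: no, c/aca meet in 0. 0c->1: no, bbb/cbb meet in 1 with "bb" left. Open state 2: 0c->2.
ba: 1a undefined. 1a->0: ok.
bb: 1b undefined. 1b->0: ok.
bc: 1c undefined. 1c->0: no, bc/bb meet in 0. 1c->1: ok.
ca: 2a undefined. 2a->0: ok.
cb: 2b undefined. 2b->0: no, cab/cbb meet in 1. 2b->1: ok.
acc: 2c undefined. 2c->0: no, acc/bb meet in 0. 2c->1: ok.
All examples now run through 3 states with every (state, symbol) defined. Accept strings end in {1,2}, Reject strings end in {0}; accept={1,2}.

states=3 start=0 accept={1,2} delta: 0a->0 0b->1 0c->2 1a->0 1b->0 1c->1 2a->0 2b->1 2c->1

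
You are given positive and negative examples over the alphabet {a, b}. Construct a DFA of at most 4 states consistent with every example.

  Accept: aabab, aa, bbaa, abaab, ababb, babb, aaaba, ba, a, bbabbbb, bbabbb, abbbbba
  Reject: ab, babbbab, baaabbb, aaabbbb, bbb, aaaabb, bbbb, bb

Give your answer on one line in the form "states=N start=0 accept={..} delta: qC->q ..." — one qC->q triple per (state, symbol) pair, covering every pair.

states=4 start=0 accept={0,2,3} delta: 0a->0 0b->1 1a->2 1b->1 2a->3 2b->3 3a->0 3b->2

Fold the examples into a partial DFA from state 0: repeatedly fix the first undefined (state, symbol) met by the shortest-then-alphabetical prefix, trying targets in increasing order and rejecting any under which an Accept and a Reject string meet in one state with the same remainder; add a state when all current targets are rejected. Accepting states are where Accept strings end.
a: 0a undefined. 0a->0: ok.
b: 0b undefined. 0b->0: no, aabab/ab meet in 0. Open state 1: 0b->1.
ba: 1a undefined. 1a->0: no, aabab/ab meet in 1. 1a->1: no, aabab/aaaabb meet in 1 with "b" left. Open state 2: 1a->2.
bb: 1b undefined. 1b->0: no, aa/aaabbbb meet in 0. 1b->1: ok.
baa: 2a undefined. 2a->0: no, abaab/ab meet in 1. 2a->1: no, bbaa/ab meet in 1. 2a->2: no, bbabbb/baaabbb meet in 2 with "bbb" left. Open state 3: 2a->3.
bab: 2b undefined. 2b->0: no, aabab/babbbab meet in 0. 2b->1: no, aabab/ab meet in 1. 2b->2: no, abaab/babbbab meet in 3 with "b" left. 2b->3: ok.
baaa: 3a undefined. 3a->0: ok.
babb: 3b undefined. 3b->0: no, aabab/babbbab meet in 3. 3b->1: no, aabab/babbbab meet in 3. 3b->2: ok.
All examples now run through 4 states with every (state, symbol) defined. Accept strings end in {0,2,3}, Reject strings end in {1}; accept={0,2,3}.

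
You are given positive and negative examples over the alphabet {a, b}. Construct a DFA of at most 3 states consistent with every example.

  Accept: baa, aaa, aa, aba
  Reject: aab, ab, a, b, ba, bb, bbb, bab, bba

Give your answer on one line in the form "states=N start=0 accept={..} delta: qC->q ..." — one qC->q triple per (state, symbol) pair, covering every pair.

State merging on the prefix tree: take the shortest (then alphabetical) example prefix whose next move is undefined and point that move at state 0, else 1, else 2, ...; a target is out if some Accept/Reject pair would then sit in one state with the same input left (inseparable). If every existing state is out, open a new one.
a: 0a undefined. 0a->0: no, aaa/a meet in 0. Open state 1: 0a->1.
b: 0b undefined. 0b->0: ok.
aa: 1a undefined. 1a->0: no, baa/aab meet in 0. 1a->1: no, baa/a meet in 1. Open state 2: 1a->2.
ab: 1b undefined. 1b->0: no, aba/a meet in 1. 1b->1: ok.
aaa: 2a undefined. 2a->0: no, aaa/b meet in 0. 2a->1: no, aaa/ab meet in 1. 2a->2: ok.
aab: 2b undefined. 2b->0: ok.
All examples now run through 3 states with every (state, symbol) defined. Accept strings end in {2}, Reject strings end in {0,1}; accept={2}.

states=3 start=0 accept={2} delta: 0a->1 0b->0 1a->2 1b->1 2a->2 2b->0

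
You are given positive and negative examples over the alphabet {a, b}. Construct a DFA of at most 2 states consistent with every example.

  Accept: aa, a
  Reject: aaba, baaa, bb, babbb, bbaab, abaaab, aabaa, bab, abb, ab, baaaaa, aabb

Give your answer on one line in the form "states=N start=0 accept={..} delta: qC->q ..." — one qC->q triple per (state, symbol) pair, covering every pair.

State merging on the prefix tree: take the shortest (then alphabetical) example prefix whose next move is undefined and point that move at state 0, else 1, else 2, ...; a target is out if some Accept/Reject pair would then sit in one state with the same input left (inseparable). If every existing state is out, open a new one.
a: 0a undefined. 0a->0: ok.
b: 0b undefined. 0b->0: no, aa/aaba meet in 0. Open state 1: 0b->1.
ba: 1a undefined. 1a->0: no, aa/aaba meet in 0. 1a->1: ok.
bb: 1b undefined. 1b->0: no, aa/bb meet in 0. 1b->1: ok.
All examples now run through 2 states with every (state, symbol) defined. Accept strings end in {0}, Reject strings end in {1}; accept={0}.

states=2 start=0 accept={0} delta: 0a->0 0b->1 1a->1 1b->1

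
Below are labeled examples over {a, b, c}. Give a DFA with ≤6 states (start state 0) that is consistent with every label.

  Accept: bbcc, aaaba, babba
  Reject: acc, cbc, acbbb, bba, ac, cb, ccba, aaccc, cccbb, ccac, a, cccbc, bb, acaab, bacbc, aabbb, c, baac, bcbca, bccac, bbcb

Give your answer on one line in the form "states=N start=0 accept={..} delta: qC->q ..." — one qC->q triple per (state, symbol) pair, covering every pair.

Grow the machine one transition at a time. Run the examples from 0; the earliest place one falls off (shortest prefix, ties alphabetical) gets sent to the lowest-numbered state that keeps every Accept/Reject pair distinguishable — a pair clashes when both reach the same state with identical unread suffix — and to a fresh state only if none does.
a: 0a undefined. 0a->0: ok.
b: 0b undefined. 0b->0: no, bbcc/acc meet in 0 with "cc" left. Open state 1: 0b->1.
c: 0c undefined. 0c->0: no, aaaba/ccba meet in 1 with "a" left. 0c->1: ok.
ba: 1a undefined. 1a->0: no, aaaba/a meet in 0. 1a->1: no, aaaba/ac meet in 1. Open state 2: 1a->2.
bb: 1b undefined. 1b->0: no, bbcc/acc meet in 1 with "c" left. 1b->1: no, bbcc/aaccc meet in 1 with "cc" left. 1b->2: no, aaaba/cb meet in 2. Open state 3: 1b->3.
bc: 1c undefined. 1c->0: no, aaaba/ccba meet in 2. 1c->1: ok.
baa: 2a undefined. 2a->0: ok.
bab: 2b undefined. 2b->0: ok.
bac: 2c undefined. 2c->0: ok.
bba: 3a undefined. 3a->0: ok.
bbc: 3c undefined. 3c->0: no, bbcc/acc meet in 1. 3c->1: no, bbcc/acc meet in 1. 3c->2: no, bbcc/bba meet in 0. 3c->3: no, bbcc/cbc meet in 3. Open state 4: 3c->4.
acbb: 3b undefined. 3b->0: ok.
bbcb: 4b undefined. 4b->0: ok.
bbcc: 4c undefined. 4c->0: no, bbcc/bba meet in 0. 4c->1: no, bbcc/acc meet in 1. 4c->2: ok.
bcbca: 4a undefined. 4a->0: ok.
All examples now run through 5 states with every (state, symbol) defined. Accept strings end in {2}, Reject strings end in {0,1,3,4}; accept={2}.

states=5 start=0 accept={2} delta: 0a->0 0b->1 0c->1 1a->2 1b->3 1c->1 2a->0 2b->0 2c->0 3a->0 3b->0 3c->4 4a->0 4b->0 4c->2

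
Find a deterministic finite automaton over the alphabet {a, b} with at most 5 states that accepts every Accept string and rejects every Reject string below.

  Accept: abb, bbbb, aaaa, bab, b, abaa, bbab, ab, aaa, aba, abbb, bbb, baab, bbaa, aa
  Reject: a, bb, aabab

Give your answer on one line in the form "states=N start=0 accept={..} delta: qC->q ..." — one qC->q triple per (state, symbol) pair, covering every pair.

Grow the machine one transition at a time. Run the examples from 0; the earliest place one falls off (shortest prefix, ties alphabetical) gets sent to the lowest-numbered state that keeps every Accept/Reject pair distinguishable — a pair clashes when both reach the same state with identical unread suffix — and to a fresh state only if none does.
a: 0a undefined. 0a->0: no, abb/bb meet in 0 with "bb" left. Open state 1: 0a->1.
b: 0b undefined. 0b->0: no, bbbb/bb meet in 0. 0b->1: no, b/a meet in 1. Open state 2: 0b->2.
aa: 1a undefined. 1a->0: no, bab/aabab meet in 2 with "ab" left. 1a->1: no, aaaa/a meet in 1. 1a->2: no, bbab/aabab meet in 2 with "bab" left. Open state 3: 1a->3.
ab: 1b undefined. 1b->0: no, aba/a meet in 1. 1b->1: no, abb/a meet in 1. 1b->2: no, abb/bb meet in 2 with "b" left. 1b->3: ok.
ba: 2a undefined. 2a->0: ok.
bb: 2b undefined. 2b->0: no, bbbb/bb meet in 0. 2b->1: ok.
aaa: 3a undefined. 3a->0: no, aaaa/a meet in 1. 3a->1: no, aaa/a meet in 1. 3a->2: ok.
aab: 3b undefined. 3b->0: no, ab/aabab meet in 3. 3b->1: no, abb/a meet in 1. 3b->2: no, abb/aabab meet in 2. 3b->3: ok.
All examples now run through 4 states with every (state, symbol) defined. Accept strings end in {0,2,3}, Reject strings end in {1}; accept={0,2,3}.

states=4 start=0 accept={0,2,3} delta: 0a->1 0b->2 1a->3 1b->3 2a->0 2b->1 3a->2 3b->3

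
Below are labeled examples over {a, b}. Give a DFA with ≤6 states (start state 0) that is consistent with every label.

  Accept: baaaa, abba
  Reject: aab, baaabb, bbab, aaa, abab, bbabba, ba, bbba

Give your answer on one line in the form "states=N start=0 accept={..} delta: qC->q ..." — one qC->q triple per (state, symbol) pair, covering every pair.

states=4 start=0 accept={3} delta: 0a->0 0b->1 1a->2 1b->2 2a->3 2b->0 3a->2 3b->0

Fold the examples into a partial DFA from state 0: repeatedly fix the first undefined (state, symbol) met by the shortest-then-alphabetical prefix, trying targets in increasing order and rejecting any under which an Accept and a Reject string meet in one state with the same remainder; add a state when all current targets are rejected. Accepting states are where Accept strings end.
a: 0a undefined. 0a->0: ok.
b: 0b undefined. 0b->0: no, baaaa/aab meet in 0. Open state 1: 0b->1.
ba: 1a undefined. 1a->0: no, baaaa/aaa meet in 0. 1a->1: no, baaaa/aab meet in 1. Open state 2: 1a->2.
bb: 1b undefined. 1b->0: no, abba/aaa meet in 0. 1b->1: no, abba/ba meet in 2. 1b->2: ok.
baa: 2a undefined. 2a->0: no, baaaa/aaa meet in 0. 2a->1: no, baaaa/aab meet in 1. 2a->2: no, baaaa/ba meet in 2. Open state 3: 2a->3.
bbb: 2b undefined. 2b->0: ok.
baaa: 3a undefined. 3a->0: no, baaaa/aaa meet in 0. 3a->1: no, baaaa/ba meet in 2. 3a->2: ok.
bbab: 3b undefined. 3b->0: ok.
All examples now run through 4 states with every (state, symbol) defined. Accept strings end in {3}, Reject strings end in {0,1,2}; accept={3}.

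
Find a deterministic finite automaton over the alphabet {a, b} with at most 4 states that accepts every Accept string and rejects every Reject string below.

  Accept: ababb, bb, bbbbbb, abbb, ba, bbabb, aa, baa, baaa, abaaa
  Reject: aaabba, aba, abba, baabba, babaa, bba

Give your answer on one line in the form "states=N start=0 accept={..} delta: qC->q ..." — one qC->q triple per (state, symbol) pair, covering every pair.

states=4 start=0 accept={1,2} delta: 0a->1 0b->1 1a->1 1b->2 2a->3 2b->2 3a->0 3b->0

Fold the examples into a partial DFA from state 0: repeatedly fix the first undefined (state, symbol) met by the shortest-then-alphabetical prefix, trying targets in increasing order and rejecting any under which an Accept and a Reject string meet in one state with the same remainder; add a state when all current targets are rejected. Accepting states are where Accept strings end.
a: 0a undefined. 0a->0: no, ba/aba meet in 0 with "ba" left. Open state 1: 0a->1.
b: 0b undefined. 0b->0: no, ba/bba meet in 1. 0b->1: ok.
aa: 1a undefined. 1a->0: no, baa/babaa meet in 1. 1a->1: ok.
ab: 1b undefined. 1b->0: no, ababb/aaabba meet in 1. 1b->1: no, ababb/aaabba meet in 1. Open state 2: 1b->2.
aba: 2a undefined. 2a->0: no, ba/babaa meet in 1. 2a->1: no, ba/aba meet in 1. 2a->2: no, bb/aba meet in 2. Open state 3: 2a->3.
abb: 2b undefined. 2b->0: no, abbb/aaabba meet in 1. 2b->1: no, ba/aaabba meet in 1. 2b->2: ok.
abaa: 3a undefined. 3a->0: ok.
abab: 3b undefined. 3b->0: ok.
All examples now run through 4 states with every (state, symbol) defined. Accept strings end in {1,2}, Reject strings end in {0,3}; accept={1,2}.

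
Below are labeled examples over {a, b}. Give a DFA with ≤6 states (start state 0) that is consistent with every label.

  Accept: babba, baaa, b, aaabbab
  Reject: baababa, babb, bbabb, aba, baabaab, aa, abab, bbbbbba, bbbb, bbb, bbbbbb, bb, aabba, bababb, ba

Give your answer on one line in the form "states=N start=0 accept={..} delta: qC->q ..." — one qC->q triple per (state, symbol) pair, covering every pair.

Grow the machine one transition at a time. Run the examples from 0; the earliest place one falls off (shortest prefix, ties alphabetical) gets sent to the lowest-numbered state that keeps every Accept/Reject pair distinguishable — a pair clashes when both reach the same state with identical unread suffix — and to a fresh state only if none does.
a: 0a undefined. 0a->0: ok.
b: 0b undefined. 0b->0: no, babba/baababa meet in 0. Open state 1: 0b->1.
ba: 1a undefined. 1a->0: no, babba/aabba meet in 1 with "ba" left. 1a->1: no, baaa/aba meet in 1. Open state 2: 1a->2.
bb: 1b undefined. 1b->0: no, b/bbb meet in 1. 1b->1: no, b/bbbb meet in 1. 1b->2: ok.
baa: 2a undefined. 2a->0: no, baaa/aa meet in 0. 2a->1: no, baaa/aba meet in 2. 2a->2: no, baaa/aba meet in 2. Open state 3: 2a->3.
bab: 2b undefined. 2b->0: no, babba/aba meet in 2. 2b->1: no, babba/bbbbbba meet in 3. 2b->2: no, babba/bbbbbba meet in 3. 2b->3: no, aaabbab/babb meet in 3 with "b" left. Open state 4: 2b->4.
baaa: 3a undefined. 3a->0: no, baaa/aa meet in 0. 3a->1: ok.
baab: 3b undefined. 3b->0: no, baaa/bbabb meet in 1. 3b->1: no, baaa/baabaab meet in 1. 3b->2: no, aaabbab/aba meet in 2. 3b->3: no, aaabbab/baababa meet in 3. 3b->4: no, aaabbab/abab meet in 4. Open state 5: 3b->5.
baba: 4a undefined. 4a->0: ok.
babb: 4b undefined. 4b->0: no, babba/babb meet in 0. 4b->1: no, babba/aba meet in 2. 4b->2: no, babba/bbbbbba meet in 3. 4b->3: ok.
baaba: 5a undefined. 5a->0: no, babba/baabaab meet in 1. 5a->1: ok.
bbabb: 5b undefined. 5b->0: ok.
All examples now run through 6 states with every (state, symbol) defined. Accept strings end in {1,5}, Reject strings end in {0,2,3,4}; accept={1,5}.

states=6 start=0 accept={1,5} delta: 0a->0 0b->1 1a->2 1b->2 2a->3 2b->4 3a->1 3b->5 4a->0 4b->3 5a->1 5b->0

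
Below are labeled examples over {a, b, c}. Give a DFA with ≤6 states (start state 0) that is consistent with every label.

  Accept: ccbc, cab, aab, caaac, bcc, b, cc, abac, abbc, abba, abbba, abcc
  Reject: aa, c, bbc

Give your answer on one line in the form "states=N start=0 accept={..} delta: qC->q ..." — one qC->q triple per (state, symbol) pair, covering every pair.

states=4 start=0 accept={0,2} delta: 0a->1 0b->0 0c->1 1a->1 1b->2 1c->2 2a->1 2b->3 2c->1 3a->0 3b->3 3c->0

Fold the examples into a partial DFA from state 0: repeatedly fix the first undefined (state, symbol) met by the shortest-then-alphabetical prefix, trying targets in increasing order and rejecting any under which an Accept and a Reject string meet in one state with the same remainder; add a state when all current targets are rejected. Accepting states are where Accept strings end.
a: 0a undefined. 0a->0: no, abbc/bbc meet in 0 with "bbc" left. Open state 1: 0a->1.
b: 0b undefined. 0b->0: ok.
c: 0c undefined. 0c->0: no, ccbc/c meet in 0. 0c->1: ok.
aa: 1a undefined. 1a->0: no, cab/aa meet in 0. 1a->1: ok.
ab: 1b undefined. 1b->0: no, abbc/aa meet in 1. 1b->1: no, cab/aa meet in 1. Open state 2: 1b->2.
cc: 1c undefined. 1c->0: no, ccbc/aa meet in 1. 1c->1: no, caaac/aa meet in 1. 1c->2: ok.
aba: 2a undefined. 2a->0: no, abac/aa meet in 1. 2a->1: ok.
abb: 2b undefined. 2b->0: no, ccbc/aa meet in 1. 2b->1: no, abba/aa meet in 1. 2b->2: no, abba/aa meet in 1. Open state 3: 2b->3.
abc: 2c undefined. 2c->0: no, abcc/aa meet in 1. 2c->1: ok.
abba: 3a undefined. 3a->0: ok.
abbb: 3b undefined. 3b->0: no, abbba/aa meet in 1. 3b->1: no, abbba/aa meet in 1. 3b->2: no, abbba/aa meet in 1. 3b->3: ok.
abbc: 3c undefined. 3c->0: ok.
All examples now run through 4 states with every (state, symbol) defined. Accept strings end in {0,2}, Reject strings end in {1}; accept={0,2}.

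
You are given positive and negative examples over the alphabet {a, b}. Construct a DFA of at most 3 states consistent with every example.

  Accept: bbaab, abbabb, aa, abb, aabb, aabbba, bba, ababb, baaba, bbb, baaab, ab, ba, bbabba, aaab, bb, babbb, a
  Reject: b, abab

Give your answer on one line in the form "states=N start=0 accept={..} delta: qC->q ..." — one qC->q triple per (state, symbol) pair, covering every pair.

Grow the machine one transition at a time. Run the examples from 0; the earliest place one falls off (shortest prefix, ties alphabetical) gets sent to the lowest-numbered state that keeps every Accept/Reject pair distinguishable — a pair clashes when both reach the same state with identical unread suffix — and to a fresh state only if none does.
a: 0a undefined. 0a->0: no, ab/b meet in 0 with "b" left. Open state 1: 0a->1.
b: 0b undefined. 0b->0: no, bbb/b meet in 0. 0b->1: no, a/b meet in 1. Open state 2: 0b->2.
aa: 1a undefined. 1a->0: ok.
ab: 1b undefined. 1b->0: no, aa/abab meet in 0. 1b->1: ok.
ba: 2a undefined. 2a->0: no, baaab/b meet in 2. 2a->1: ok.
bb: 2b undefined. 2b->0: no, bbaab/b meet in 2. 2b->1: ok.
All examples now run through 3 states with every (state, symbol) defined. Accept strings end in {0,1}, Reject strings end in {2}; accept={0,1}.

states=3 start=0 accept={0,1} delta: 0a->1 0b->2 1a->0 1b->1 2a->1 2b->1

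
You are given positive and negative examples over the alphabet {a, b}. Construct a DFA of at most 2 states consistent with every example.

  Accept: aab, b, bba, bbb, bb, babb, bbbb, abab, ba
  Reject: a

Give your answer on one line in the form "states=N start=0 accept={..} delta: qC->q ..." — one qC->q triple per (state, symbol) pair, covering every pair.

states=2 start=0 accept={1} delta: 0a->0 0b->1 1a->1 1b->1

Grow the machine one transition at a time. Run the examples from 0; the earliest place one falls off (shortest prefix, ties alphabetical) gets sent to the lowest-numbered state that keeps every Accept/Reject pair distinguishable — a pair clashes when both reach the same state with identical unread suffix — and to a fresh state only if none does.
a: 0a undefined. 0a->0: ok.
b: 0b undefined. 0b->0: no, aab/a meet in 0. Open state 1: 0b->1.
ba: 1a undefined. 1a->0: no, ba/a meet in 0. 1a->1: ok.
bb: 1b undefined. 1b->0: no, bba/a meet in 0. 1b->1: ok.
All examples now run through 2 states with every (state, symbol) defined. Accept strings end in {1}, Reject strings end in {0}; accept={1}.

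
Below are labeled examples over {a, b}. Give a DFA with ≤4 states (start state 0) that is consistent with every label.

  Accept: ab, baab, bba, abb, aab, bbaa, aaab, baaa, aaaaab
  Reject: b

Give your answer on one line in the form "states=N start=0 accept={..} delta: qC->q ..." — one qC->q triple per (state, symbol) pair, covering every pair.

Grow the machine one transition at a time. Run the examples from 0; the earliest place one falls off (shortest prefix, ties alphabetical) gets sent to the lowest-numbered state that keeps every Accept/Reject pair distinguishable — a pair clashes when both reach the same state with identical unread suffix — and to a fresh state only if none does.
a: 0a undefined. 0a->0: no, ab/b meet in 0 with "b" left. Open state 1: 0a->1.
b: 0b undefined. 0b->0: ok.
aa: 1a undefined. 1a->0: no, baab/b meet in 0. 1a->1: ok.
ab: 1b undefined. 1b->0: no, ab/b meet in 0. 1b->1: ok.
All examples now run through 2 states with every (state, symbol) defined. Accept strings end in {1}, Reject strings end in {0}; accept={1}.

states=2 start=0 accept={1} delta: 0a->1 0b->0 1a->1 1b->1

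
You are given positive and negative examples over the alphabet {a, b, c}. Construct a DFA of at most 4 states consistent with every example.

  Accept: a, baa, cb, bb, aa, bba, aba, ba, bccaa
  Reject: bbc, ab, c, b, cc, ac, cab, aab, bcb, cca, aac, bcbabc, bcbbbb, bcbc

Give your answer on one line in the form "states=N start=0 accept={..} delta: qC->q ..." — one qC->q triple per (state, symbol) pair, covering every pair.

Grow the machine one transition at a time. Run the examples from 0; the earliest place one falls off (shortest prefix, ties alphabetical) gets sent to the lowest-numbered state that keeps every Accept/Reject pair distinguishable — a pair clashes when both reach the same state with identical unread suffix — and to a fresh state only if none does.
a: 0a undefined. 0a->0: ok.
b: 0b undefined. 0b->0: no, a/ab meet in 0. Open state 1: 0b->1.
c: 0c undefined. 0c->0: no, a/c meet in 0. 0c->1: ok.
ba: 1a undefined. 1a->0: ok.
bb: 1b undefined. 1b->0: ok.
bc: 1c undefined. 1c->0: no, a/cc meet in 0. 1c->1: no, a/bcb meet in 0. Open state 2: 1c->2.
bcb: 2b undefined. 2b->0: no, a/bcb meet in 0. 2b->1: no, a/bcbbbb meet in 0. 2b->2: ok.
bcc: 2c undefined. 2c->0: no, a/bcbc meet in 0. 2c->1: ok.
cca: 2a undefined. 2a->0: no, a/cca meet in 0. 2a->1: ok.
All examples now run through 3 states with every (state, symbol) defined. Accept strings end in {0}, Reject strings end in {1,2}; accept={0}.

states=3 start=0 accept={0} delta: 0a->0 0b->1 0c->1 1a->0 1b->0 1c->2 2a->1 2b->2 2c->1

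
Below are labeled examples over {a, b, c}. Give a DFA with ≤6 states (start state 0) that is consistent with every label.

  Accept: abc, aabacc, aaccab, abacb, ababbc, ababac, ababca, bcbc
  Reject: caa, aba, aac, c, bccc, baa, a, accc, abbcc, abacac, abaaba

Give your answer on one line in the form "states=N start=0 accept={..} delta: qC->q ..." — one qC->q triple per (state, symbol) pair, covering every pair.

states=6 start=0 accept={1,3} delta: 0a->0 0b->1 0c->0 1a->2 1b->0 1c->3 2a->0 2b->4 2c->5 3a->1 3b->1 3c->0 4a->1 4b->1 4c->3 5a->0 5b->1 5c->1

Fold the examples into a partial DFA from state 0: repeatedly fix the first undefined (state, symbol) met by the shortest-then-alphabetical prefix, trying targets in increasing order and rejecting any under which an Accept and a Reject string meet in one state with the same remainder; add a state when all current targets are rejected. Accepting states are where Accept strings end.
a: 0a undefined. 0a->0: ok.
b: 0b undefined. 0b->0: no, abc/aac meet in 0 with "c" left. Open state 1: 0b->1.
c: 0c undefined. 0c->0: ok.
ba: 1a undefined. 1a->0: no, aabacc/caa meet in 0. 1a->1: no, aaccab/aba meet in 1. Open state 2: 1a->2.
bc: 1c undefined. 1c->0: no, abc/caa meet in 0. 1c->1: no, abc/bccc meet in 1. 1c->2: no, abc/aba meet in 2. Open state 3: 1c->3.
abb: 1b undefined. 1b->0: ok.
baa: 2a undefined. 2a->0: ok.
bcb: 3b undefined. 3b->0: no, bcbc/caa meet in 0. 3b->1: ok.
bcc: 3c undefined. 3c->0: ok.
abab: 2b undefined. 2b->0: no, ababac/caa meet in 0. 2b->1: no, ababbc/caa meet in 0. 2b->2: no, ababac/caa meet in 0. 2b->3: no, ababca/caa meet in 0. Open state 4: 2b->4.
abac: 2c undefined. 2c->0: no, aabacc/caa meet in 0. 2c->1: no, aaccab/abacac meet in 1. 2c->2: no, aabacc/aba meet in 2. 2c->3: no, aabacc/caa meet in 0. 2c->4: no, ababac/abacac meet in 4 with "ac" left. Open state 5: 2c->5.
ababa: 4a undefined. 4a->0: no, ababac/caa meet in 0. 4a->1: ok.
ababb: 4b undefined. 4b->0: no, ababbc/caa meet in 0. 4b->1: ok.
ababc: 4c undefined. 4c->0: no, ababca/caa meet in 0. 4c->1: no, ababca/aba meet in 2. 4c->2: no, ababca/caa meet in 0. 4c->3: ok.
abaca: 5a undefined. 5a->0: ok.
abacb: 5b undefined. 5b->0: no, abacb/caa meet in 0. 5b->1: ok.
aabacc: 5c undefined. 5c->0: no, aabacc/caa meet in 0. 5c->1: ok.
ababca: 3a undefined. 3a->0: no, ababca/caa meet in 0. 3a->1: ok.
All examples now run through 6 states with every (state, symbol) defined. Accept strings end in {1,3}, Reject strings end in {0,2}; accept={1,3}.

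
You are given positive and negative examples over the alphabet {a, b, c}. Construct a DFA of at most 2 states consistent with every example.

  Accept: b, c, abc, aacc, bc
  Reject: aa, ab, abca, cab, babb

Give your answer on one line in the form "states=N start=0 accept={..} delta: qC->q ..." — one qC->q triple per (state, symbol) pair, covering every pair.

states=2 start=0 accept={0} delta: 0a->1 0b->0 0c->0 1a->1 1b->1 1c->0

Fold the examples into a partial DFA from state 0: repeatedly fix the first undefined (state, symbol) met by the shortest-then-alphabetical prefix, trying targets in increasing order and rejecting any under which an Accept and a Reject string meet in one state with the same remainder; add a state when all current targets are rejected. Accepting states are where Accept strings end.
a: 0a undefined. 0a->0: no, b/ab meet in 0 with "b" left. Open state 1: 0a->1.
b: 0b undefined. 0b->0: ok.
c: 0c undefined. 0c->0: ok.
aa: 1a undefined. 1a->0: no, b/aa meet in 0. 1a->1: ok.
ab: 1b undefined. 1b->0: no, b/ab meet in 0. 1b->1: ok.
aac: 1c undefined. 1c->0: ok.
All examples now run through 2 states with every (state, symbol) defined. Accept strings end in {0}, Reject strings end in {1}; accept={0}.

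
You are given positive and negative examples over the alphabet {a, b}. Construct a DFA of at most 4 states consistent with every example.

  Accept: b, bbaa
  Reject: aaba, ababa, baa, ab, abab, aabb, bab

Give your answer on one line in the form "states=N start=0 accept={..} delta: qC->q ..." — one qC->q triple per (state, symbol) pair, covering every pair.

Fold the examples into a partial DFA from state 0: repeatedly fix the first undefined (state, symbol) met by the shortest-then-alphabetical prefix, trying targets in increasing order and rejecting any under which an Accept and a Reject string meet in one state with the same remainder; add a state when all current targets are rejected. Accepting states are where Accept strings end.
a: 0a undefined. 0a->0: no, b/ab meet in 0 with "b" left. Open state 1: 0a->1.
b: 0b undefined. 0b->0: no, bbaa/baa meet in 1 with "a" left. 0b->1: ok.
aa: 1a undefined. 1a->0: no, b/baa meet in 1. 1a->1: no, b/baa meet in 1. Open state 2: 1a->2.
ab: 1b undefined. 1b->0: no, b/ababa meet in 1. 1b->1: no, b/ab meet in 1. 1b->2: ok.
aab: 2b undefined. 2b->0: no, b/aaba meet in 1. 2b->1: no, b/bab meet in 1. 2b->2: ok.
aba: 2a undefined. 2a->0: no, b/abab meet in 1. 2a->1: no, b/aaba meet in 1. 2a->2: no, bbaa/aaba meet in 2. Open state 3: 2a->3.
abab: 3b undefined. 3b->0: no, b/ababa meet in 1. 3b->1: no, b/abab meet in 1. 3b->2: ok.
bbaa: 3a undefined. 3a->0: ok.
All examples now run through 4 states with every (state, symbol) defined. Accept strings end in {0,1}, Reject strings end in {2,3}; accept={0,1}.

states=4 start=0 accept={0,1} delta: 0a->1 0b->1 1a->2 1b->2 2a->3 2b->2 3a->0 3b->2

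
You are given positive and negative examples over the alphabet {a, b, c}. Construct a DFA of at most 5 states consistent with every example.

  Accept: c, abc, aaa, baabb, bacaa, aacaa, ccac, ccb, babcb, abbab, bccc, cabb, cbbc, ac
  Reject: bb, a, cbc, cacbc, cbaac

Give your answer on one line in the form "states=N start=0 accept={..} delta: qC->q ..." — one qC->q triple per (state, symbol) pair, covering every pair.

State merging on the prefix tree: take the shortest (then alphabetical) example prefix whose next move is undefined and point that move at state 0, else 1, else 2, ...; a target is out if some Accept/Reject pair would then sit in one state with the same input left (inseparable). If every existing state is out, open a new one.
a: 0a undefined. 0a->0: no, aaa/a meet in 0. Open state 1: 0a->1.
b: 0b undefined. 0b->0: ok.
c: 0c undefined. 0c->0: no, c/bb meet in 0. 0c->1: no, c/a meet in 1. Open state 2: 0c->2.
aa: 1a undefined. 1a->0: no, aaa/a meet in 1. 1a->1: no, aaa/a meet in 1. 1a->2: ok.
ab: 1b undefined. 1b->0: no, abbab/bb meet in 0. 1b->1: ok.
ac: 1c undefined. 1c->0: no, abc/bb meet in 0. 1c->1: no, abc/a meet in 1. 1c->2: ok.
ca: 2a undefined. 2a->0: no, aaa/bb meet in 0. 2a->1: no, aaa/a meet in 1. 2a->2: ok.
cb: 2b undefined. 2b->0: no, c/cbc meet in 2. 2b->1: no, c/cbc meet in 2. 2b->2: no, cbbc/cbc meet in 2 with "c" left. Open state 3: 2b->3.
cc: 2c undefined. 2c->0: no, c/cacbc meet in 2. 2c->1: no, c/cacbc meet in 2. 2c->2: ok.
cba: 3a undefined. 3a->0: no, c/cbaac meet in 2. 3a->1: no, c/cbaac meet in 2. 3a->2: no, c/cbaac meet in 2. 3a->3: ok.
cbb: 3b undefined. 3b->0: no, baabb/bb meet in 0. 3b->1: no, baabb/a meet in 1. 3b->2: ok.
cbc: 3c undefined. 3c->0: ok.
All examples now run through 4 states with every (state, symbol) defined. Accept strings end in {2,3}, Reject strings end in {0,1}; accept={2,3}.

states=4 start=0 accept={2,3} delta: 0a->1 0b->0 0c->2 1a->2 1b->1 1c->2 2a->2 2b->3 2c->2 3a->3 3b->2 3c->0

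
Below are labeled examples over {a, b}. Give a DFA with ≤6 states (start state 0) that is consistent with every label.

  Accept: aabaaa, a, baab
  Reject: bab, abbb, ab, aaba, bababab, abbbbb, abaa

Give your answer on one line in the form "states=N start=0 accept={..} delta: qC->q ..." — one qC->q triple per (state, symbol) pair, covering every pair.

Grow the machine one transition at a time. Run the examples from 0; the earliest place one falls off (shortest prefix, ties alphabetical) gets sent to the lowest-numbered state that keeps every Accept/Reject pair distinguishable — a pair clashes when both reach the same state with identical unread suffix — and to a fresh state only if none does.
a: 0a undefined. 0a->0: ok.
b: 0b undefined. 0b->0: no, aabaaa/bab meet in 0. Open state 1: 0b->1.
ba: 1a undefined. 1a->0: no, aabaaa/aaba meet in 0. 1a->1: no, aabaaa/ab meet in 1. Open state 2: 1a->2.
abb: 1b undefined. 1b->0: ok.
baa: 2a undefined. 2a->0: no, aabaaa/abaa meet in 0. 2a->1: no, aabaaa/aaba meet in 2. 2a->2: no, aabaaa/aaba meet in 2. Open state 3: 2a->3.
bab: 2b undefined. 2b->0: no, a/bab meet in 0. 2b->1: ok.
baab: 3b undefined. 3b->0: ok.
aabaaa: 3a undefined. 3a->0: ok.
All examples now run through 4 states with every (state, symbol) defined. Accept strings end in {0}, Reject strings end in {1,2,3}; accept={0}.

states=4 start=0 accept={0} delta: 0a->0 0b->1 1a->2 1b->0 2a->3 2b->1 3a->0 3b->0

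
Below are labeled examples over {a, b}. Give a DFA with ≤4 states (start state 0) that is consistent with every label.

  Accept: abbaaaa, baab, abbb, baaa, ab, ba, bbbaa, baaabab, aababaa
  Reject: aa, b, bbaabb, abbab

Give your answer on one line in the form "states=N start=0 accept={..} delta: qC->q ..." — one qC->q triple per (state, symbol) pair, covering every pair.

State merging on the prefix tree: take the shortest (then alphabetical) example prefix whose next move is undefined and point that move at state 0, else 1, else 2, ...; a target is out if some Accept/Reject pair would then sit in one state with the same input left (inseparable). If every existing state is out, open a new one.
a: 0a undefined. 0a->0: no, ab/b meet in 0 with "b" left. Open state 1: 0a->1.
b: 0b undefined. 0b->0: no, bbbaa/aa meet in 1 with "a" left. 0b->1: no, ba/aa meet in 1 with "a" left. Open state 2: 0b->2.
aa: 1a undefined. 1a->0: ok.
ab: 1b undefined. 1b->0: no, ab/aa meet in 0. 1b->1: ok.
ba: 2a undefined. 2a->0: no, baaa/aa meet in 0. 2a->1: no, baab/b meet in 2. 2a->2: no, baaa/b meet in 2. Open state 3: 2a->3.
bb: 2b undefined. 2b->0: ok.
baa: 3a undefined. 3a->0: no, baab/b meet in 2. 3a->1: no, baaa/aa meet in 0. 3a->2: no, baab/aa meet in 0. 3a->3: ok.
baab: 3b undefined. 3b->0: no, baab/aa meet in 0. 3b->1: no, baaabab/b meet in 2. 3b->2: no, baab/b meet in 2. 3b->3: ok.
All examples now run through 4 states with every (state, symbol) defined. Accept strings end in {1,3}, Reject strings end in {0,2}; accept={1,3}.

states=4 start=0 accept={1,3} delta: 0a->1 0b->2 1a->0 1b->1 2a->3 2b->0 3a->3 3b->3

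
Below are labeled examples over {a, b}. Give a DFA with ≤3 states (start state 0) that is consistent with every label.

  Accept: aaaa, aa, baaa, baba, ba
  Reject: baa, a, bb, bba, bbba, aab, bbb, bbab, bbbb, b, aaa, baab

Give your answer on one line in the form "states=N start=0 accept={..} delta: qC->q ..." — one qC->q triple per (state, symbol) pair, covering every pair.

Grow the machine one transition at a time. Run the examples from 0; the earliest place one falls off (shortest prefix, ties alphabetical) gets sent to the lowest-numbered state that keeps every Accept/Reject pair distinguishable — a pair clashes when both reach the same state with identical unread suffix — and to a fresh state only if none does.
a: 0a undefined. 0a->0: no, aaaa/a meet in 0. Open state 1: 0a->1.
b: 0b undefined. 0b->0: no, aa/baa meet in 1 with "a" left. 0b->1: ok.
aa: 1a undefined. 1a->0: ok.
bb: 1b undefined. 1b->0: no, aaaa/bb meet in 0. 1b->1: no, aaaa/bba meet in 0. Open state 2: 1b->2.
bba: 2a undefined. 2a->0: no, aaaa/bba meet in 0. 2a->1: ok.
bbb: 2b undefined. 2b->0: no, aaaa/bbb meet in 0. 2b->1: no, aaaa/bbba meet in 0. 2b->2: ok.
All examples now run through 3 states with every (state, symbol) defined. Accept strings end in {0}, Reject strings end in {1,2}; accept={0}.

states=3 start=0 accept={0} delta: 0a->1 0b->1 1a->0 1b->2 2a->1 2b->2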